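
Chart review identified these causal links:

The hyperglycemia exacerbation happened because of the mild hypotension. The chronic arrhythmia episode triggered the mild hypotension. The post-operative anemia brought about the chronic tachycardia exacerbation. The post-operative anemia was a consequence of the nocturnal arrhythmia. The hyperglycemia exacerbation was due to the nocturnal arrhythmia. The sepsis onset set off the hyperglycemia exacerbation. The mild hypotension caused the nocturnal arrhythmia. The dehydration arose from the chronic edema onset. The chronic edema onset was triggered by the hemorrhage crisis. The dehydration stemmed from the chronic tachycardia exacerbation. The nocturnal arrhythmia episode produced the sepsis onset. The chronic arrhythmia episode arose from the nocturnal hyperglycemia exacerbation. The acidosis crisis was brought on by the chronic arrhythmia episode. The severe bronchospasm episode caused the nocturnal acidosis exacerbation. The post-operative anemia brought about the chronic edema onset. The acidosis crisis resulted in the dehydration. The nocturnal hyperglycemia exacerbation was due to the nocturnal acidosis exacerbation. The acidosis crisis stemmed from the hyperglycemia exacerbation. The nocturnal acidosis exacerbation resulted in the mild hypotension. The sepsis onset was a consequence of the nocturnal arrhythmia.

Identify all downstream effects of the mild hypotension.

the acidosis crisis, the chronic edema onset, the chronic tachycardia exacerbation, the dehydration, the hyperglycemia exacerbation, the nocturnal arrhythmia, the post-operative anemia, the sepsis onset

Direct effects: the nocturnal arrhythmia, the hyperglycemia exacerbation.
2 steps out: the post-operative anemia, the sepsis onset, the acidosis crisis.
3 steps out: the chronic edema onset, the chronic tachycardia exacerbation, the dehydration.
Not reachable from it: the nocturnal arrhythmia episode, the severe bronchospasm episode, the nocturnal acidosis exacerbation, the nocturnal hyperglycemia exacerbation, the chronic arrhythmia episode, the hemorrhage crisis.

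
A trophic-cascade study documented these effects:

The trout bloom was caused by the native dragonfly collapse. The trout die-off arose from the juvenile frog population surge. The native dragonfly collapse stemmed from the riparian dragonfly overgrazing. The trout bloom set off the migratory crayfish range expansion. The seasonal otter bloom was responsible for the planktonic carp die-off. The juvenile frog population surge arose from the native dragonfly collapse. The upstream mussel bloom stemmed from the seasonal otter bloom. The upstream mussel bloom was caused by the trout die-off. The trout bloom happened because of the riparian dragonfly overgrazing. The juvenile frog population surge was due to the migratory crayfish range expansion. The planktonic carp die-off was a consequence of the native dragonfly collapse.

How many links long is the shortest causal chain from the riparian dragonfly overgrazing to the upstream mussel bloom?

4

Shortest chain: the riparian dragonfly overgrazing → the native dragonfly collapse → the juvenile frog population surge → the trout die-off → the upstream mussel bloom.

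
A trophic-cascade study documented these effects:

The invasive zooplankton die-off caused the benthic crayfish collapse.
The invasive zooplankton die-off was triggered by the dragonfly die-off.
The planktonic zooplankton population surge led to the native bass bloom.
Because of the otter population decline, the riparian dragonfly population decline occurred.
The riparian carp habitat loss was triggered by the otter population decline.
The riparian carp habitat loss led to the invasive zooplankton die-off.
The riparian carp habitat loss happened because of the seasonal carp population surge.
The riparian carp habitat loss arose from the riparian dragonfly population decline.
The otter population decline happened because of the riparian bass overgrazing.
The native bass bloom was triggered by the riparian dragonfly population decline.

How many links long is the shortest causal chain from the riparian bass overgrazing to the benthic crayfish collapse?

4

Shortest chain: the riparian bass overgrazing → the otter population decline → the riparian carp habitat loss → the invasive zooplankton die-off → the benthic crayfish collapse.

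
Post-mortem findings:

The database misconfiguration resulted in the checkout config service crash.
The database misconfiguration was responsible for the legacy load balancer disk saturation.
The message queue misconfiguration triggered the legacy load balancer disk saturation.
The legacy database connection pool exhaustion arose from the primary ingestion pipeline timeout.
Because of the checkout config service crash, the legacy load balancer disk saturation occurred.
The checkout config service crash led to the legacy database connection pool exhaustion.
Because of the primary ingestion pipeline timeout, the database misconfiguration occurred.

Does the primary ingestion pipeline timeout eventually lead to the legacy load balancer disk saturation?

Yes

There is a causal chain: the primary ingestion pipeline timeout → the database misconfiguration → the legacy load balancer disk saturation.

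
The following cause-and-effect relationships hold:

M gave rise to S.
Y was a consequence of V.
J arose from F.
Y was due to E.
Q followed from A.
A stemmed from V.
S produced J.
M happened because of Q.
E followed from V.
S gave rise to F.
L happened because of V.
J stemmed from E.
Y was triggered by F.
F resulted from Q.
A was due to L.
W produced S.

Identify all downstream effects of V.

A, E, F, J, L, M, Q, S, Y

Direct effects: L, A, E, Y.
2 steps out: Q, J.
3 steps out: M, F.
4 steps out: S.
Not reachable from it: W.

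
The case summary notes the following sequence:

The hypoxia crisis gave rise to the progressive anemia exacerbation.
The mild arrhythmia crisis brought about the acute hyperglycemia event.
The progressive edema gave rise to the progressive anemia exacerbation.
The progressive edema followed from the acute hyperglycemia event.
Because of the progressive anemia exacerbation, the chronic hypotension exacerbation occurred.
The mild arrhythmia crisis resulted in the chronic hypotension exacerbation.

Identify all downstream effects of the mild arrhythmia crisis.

the acute hyperglycemia event, the chronic hypotension exacerbation, the progressive anemia exacerbation, the progressive edema

Direct effects: the acute hyperglycemia event, the chronic hypotension exacerbation.
2 steps out: the progressive edema.
3 steps out: the progressive anemia exacerbation.
Not reachable from it: the hypoxia crisis.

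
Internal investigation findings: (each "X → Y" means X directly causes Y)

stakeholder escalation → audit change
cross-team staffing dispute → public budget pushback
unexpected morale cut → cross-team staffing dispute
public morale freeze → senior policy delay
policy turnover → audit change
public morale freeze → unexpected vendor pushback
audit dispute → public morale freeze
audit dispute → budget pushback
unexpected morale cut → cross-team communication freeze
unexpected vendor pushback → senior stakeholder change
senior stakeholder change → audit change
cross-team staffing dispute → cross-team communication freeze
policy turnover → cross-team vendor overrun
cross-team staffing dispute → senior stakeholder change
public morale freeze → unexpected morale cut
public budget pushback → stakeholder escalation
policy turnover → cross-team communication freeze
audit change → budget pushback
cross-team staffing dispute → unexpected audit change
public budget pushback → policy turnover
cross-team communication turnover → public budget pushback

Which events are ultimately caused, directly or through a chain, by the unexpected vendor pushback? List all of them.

Direct effects: the senior stakeholder change.
2 steps out: the audit change.
3 steps out: the budget pushback.
Not reachable from it: the audit dispute, the public morale freeze, the unexpected morale cut, the cross-team staffing dispute, the public budget pushback, the stakeholder escalation, the policy turnover, the senior policy delay, the cross-team vendor overrun, the unexpected audit change, the cross-team communication freeze, the cross-team communication turnover.

the audit change, the budget pushback, the senior stakeholder change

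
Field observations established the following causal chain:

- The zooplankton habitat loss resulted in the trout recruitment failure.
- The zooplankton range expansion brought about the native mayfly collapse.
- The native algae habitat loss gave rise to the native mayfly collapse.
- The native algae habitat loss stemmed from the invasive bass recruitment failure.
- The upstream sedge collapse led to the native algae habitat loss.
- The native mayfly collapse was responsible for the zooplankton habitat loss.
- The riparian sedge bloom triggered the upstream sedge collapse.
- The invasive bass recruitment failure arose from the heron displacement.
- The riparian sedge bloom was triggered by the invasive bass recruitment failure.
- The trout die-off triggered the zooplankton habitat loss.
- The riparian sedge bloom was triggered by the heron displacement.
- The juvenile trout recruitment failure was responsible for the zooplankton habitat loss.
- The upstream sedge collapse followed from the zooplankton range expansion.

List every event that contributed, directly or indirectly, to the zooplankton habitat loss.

the heron displacement, the invasive bass recruitment failure, the juvenile trout recruitment failure, the native algae habitat loss, the native mayfly collapse, the riparian sedge bloom, the trout die-off, the upstream sedge collapse, the zooplankton range expansion

Immediate causes of the zooplankton habitat loss: the trout die-off, the juvenile trout recruitment failure, the native mayfly collapse.
Further upstream: the zooplankton range expansion, the heron displacement, the invasive bass recruitment failure, the riparian sedge bloom, the upstream sedge collapse, the native algae habitat loss.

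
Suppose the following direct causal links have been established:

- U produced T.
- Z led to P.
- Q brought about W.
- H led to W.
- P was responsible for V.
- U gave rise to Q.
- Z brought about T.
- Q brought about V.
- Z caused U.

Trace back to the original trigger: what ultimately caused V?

Tracing upstream from V: V ← P ← Z.
Z has no stated cause, so it is the root.

Z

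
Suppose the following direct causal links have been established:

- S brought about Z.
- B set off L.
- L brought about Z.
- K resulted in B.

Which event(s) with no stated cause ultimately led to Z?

Tracing upstream from Z: Z ← L ← B ← K.
A separate upstream branch: Z ← S.
Each of those chain origins has no stated cause.

K, S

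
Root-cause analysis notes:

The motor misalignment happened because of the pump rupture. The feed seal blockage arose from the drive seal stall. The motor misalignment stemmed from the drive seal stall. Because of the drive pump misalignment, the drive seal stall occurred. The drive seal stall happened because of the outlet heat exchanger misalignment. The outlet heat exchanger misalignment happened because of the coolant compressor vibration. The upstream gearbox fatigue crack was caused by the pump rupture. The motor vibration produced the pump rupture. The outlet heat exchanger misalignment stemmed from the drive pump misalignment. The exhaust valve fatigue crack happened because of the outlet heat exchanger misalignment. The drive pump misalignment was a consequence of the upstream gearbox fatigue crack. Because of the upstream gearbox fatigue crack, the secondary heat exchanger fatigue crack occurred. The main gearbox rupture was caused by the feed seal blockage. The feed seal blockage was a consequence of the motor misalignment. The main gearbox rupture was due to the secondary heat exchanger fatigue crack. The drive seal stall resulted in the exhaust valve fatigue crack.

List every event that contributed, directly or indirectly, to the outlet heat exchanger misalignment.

the coolant compressor vibration, the drive pump misalignment, the motor vibration, the pump rupture, the upstream gearbox fatigue crack

Immediate causes of the outlet heat exchanger misalignment: the coolant compressor vibration, the drive pump misalignment.
Further upstream: the motor vibration, the pump rupture, the upstream gearbox fatigue crack.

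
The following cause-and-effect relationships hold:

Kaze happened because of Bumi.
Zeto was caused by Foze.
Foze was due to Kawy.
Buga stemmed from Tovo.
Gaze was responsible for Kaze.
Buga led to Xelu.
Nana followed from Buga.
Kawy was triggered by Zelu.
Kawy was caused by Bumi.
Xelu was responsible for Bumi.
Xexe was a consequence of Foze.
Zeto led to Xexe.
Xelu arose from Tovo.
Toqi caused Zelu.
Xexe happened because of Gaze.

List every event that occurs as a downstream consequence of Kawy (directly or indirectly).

Direct effects: Foze.
2 steps out: Zeto, Xexe.
Not reachable from it: Tovo, Buga, Xelu, Gaze, Toqi, Nana, Bumi, Kaze, Zelu.

Foze, Xexe, Zeto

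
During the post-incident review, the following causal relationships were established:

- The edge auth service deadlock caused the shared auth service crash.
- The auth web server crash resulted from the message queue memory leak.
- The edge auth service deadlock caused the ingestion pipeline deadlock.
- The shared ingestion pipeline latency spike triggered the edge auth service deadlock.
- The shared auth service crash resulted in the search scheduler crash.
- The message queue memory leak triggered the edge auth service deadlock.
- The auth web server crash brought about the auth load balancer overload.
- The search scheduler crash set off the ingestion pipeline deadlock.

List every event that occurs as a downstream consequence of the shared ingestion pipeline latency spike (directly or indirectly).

the edge auth service deadlock, the ingestion pipeline deadlock, the search scheduler crash, the shared auth service crash

Direct effects: the edge auth service deadlock.
2 steps out: the shared auth service crash, the ingestion pipeline deadlock.
3 steps out: the search scheduler crash.
Not reachable from it: the message queue memory leak, the auth web server crash, the auth load balancer overload.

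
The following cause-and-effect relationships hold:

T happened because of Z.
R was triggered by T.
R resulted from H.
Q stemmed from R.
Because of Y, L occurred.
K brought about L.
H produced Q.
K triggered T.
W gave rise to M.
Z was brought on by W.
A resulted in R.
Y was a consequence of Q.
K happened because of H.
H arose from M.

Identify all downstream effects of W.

H, K, L, M, Q, R, T, Y, Z

Direct effects: Z, M.
2 steps out: H, T.
3 steps out: K, R, Q.
4 steps out: Y, L.
Not reachable from it: A.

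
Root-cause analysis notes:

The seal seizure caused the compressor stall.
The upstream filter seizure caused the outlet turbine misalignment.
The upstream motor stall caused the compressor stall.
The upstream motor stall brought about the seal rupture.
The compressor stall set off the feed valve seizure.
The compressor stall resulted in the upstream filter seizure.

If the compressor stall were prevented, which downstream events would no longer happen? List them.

Downstream of the compressor stall: the feed valve seizure, the upstream filter seizure, the outlet turbine misalignment.

the feed valve seizure, the outlet turbine misalignment, the upstream filter seizure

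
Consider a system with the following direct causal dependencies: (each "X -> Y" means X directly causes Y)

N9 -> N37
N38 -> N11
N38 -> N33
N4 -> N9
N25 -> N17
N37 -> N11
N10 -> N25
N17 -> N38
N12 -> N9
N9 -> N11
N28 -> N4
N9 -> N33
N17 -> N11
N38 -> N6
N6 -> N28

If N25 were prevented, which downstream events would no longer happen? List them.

N17, N28, N38, N4, N6

Downstream of N25: N17, N38, N6, N28, N4, N9, N33, N37, N11.
Of those, still caused via another path: N9, N33, N37, N11.
The remainder have no surviving cause.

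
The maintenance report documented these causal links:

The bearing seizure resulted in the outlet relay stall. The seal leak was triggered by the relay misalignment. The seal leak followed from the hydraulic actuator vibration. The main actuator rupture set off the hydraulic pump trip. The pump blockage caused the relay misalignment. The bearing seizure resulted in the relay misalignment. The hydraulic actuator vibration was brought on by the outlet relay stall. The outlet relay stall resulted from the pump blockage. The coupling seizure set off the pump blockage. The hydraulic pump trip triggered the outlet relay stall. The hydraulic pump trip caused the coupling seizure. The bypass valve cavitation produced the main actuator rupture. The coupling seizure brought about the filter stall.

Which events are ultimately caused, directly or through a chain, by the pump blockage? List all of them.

Direct effects: the relay misalignment, the outlet relay stall.
2 steps out: the hydraulic actuator vibration, the seal leak.
Not reachable from it: the bypass valve cavitation, the main actuator rupture, the hydraulic pump trip, the coupling seizure, the bearing seizure, the filter stall.

the hydraulic actuator vibration, the outlet relay stall, the relay misalignment, the seal leak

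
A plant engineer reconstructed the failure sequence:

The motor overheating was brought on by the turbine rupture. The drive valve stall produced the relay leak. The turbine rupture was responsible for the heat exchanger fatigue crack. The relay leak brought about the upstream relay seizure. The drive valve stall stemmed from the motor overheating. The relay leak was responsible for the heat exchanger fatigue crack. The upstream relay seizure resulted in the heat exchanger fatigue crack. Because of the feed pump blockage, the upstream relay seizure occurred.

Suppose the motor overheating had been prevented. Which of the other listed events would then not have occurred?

the drive valve stall, the relay leak

Downstream of the motor overheating: the drive valve stall, the relay leak, the upstream relay seizure, the heat exchanger fatigue crack.
Of those, still caused via another path: the upstream relay seizure, the heat exchanger fatigue crack.
The remainder have no surviving cause.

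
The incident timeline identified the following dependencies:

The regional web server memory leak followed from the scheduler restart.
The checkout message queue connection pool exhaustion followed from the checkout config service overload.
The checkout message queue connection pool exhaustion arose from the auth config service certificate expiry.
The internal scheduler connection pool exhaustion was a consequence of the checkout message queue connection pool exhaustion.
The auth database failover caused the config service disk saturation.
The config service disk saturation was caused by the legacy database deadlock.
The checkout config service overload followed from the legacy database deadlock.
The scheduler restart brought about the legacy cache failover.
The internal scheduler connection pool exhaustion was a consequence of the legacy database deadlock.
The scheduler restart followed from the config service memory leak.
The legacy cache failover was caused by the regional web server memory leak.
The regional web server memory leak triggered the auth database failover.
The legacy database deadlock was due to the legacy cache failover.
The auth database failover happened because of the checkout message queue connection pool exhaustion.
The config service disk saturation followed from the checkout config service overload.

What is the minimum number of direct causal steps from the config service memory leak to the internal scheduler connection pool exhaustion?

Shortest chain: the config service memory leak → the scheduler restart → the legacy cache failover → the legacy database deadlock → the internal scheduler connection pool exhaustion.

4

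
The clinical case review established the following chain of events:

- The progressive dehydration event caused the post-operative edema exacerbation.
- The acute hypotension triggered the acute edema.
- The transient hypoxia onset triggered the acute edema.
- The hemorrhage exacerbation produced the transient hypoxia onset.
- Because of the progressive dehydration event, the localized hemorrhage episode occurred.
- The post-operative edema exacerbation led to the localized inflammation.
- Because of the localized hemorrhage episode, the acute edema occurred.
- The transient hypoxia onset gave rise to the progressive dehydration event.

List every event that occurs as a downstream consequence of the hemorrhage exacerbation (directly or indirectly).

the acute edema, the localized hemorrhage episode, the localized inflammation, the post-operative edema exacerbation, the progressive dehydration event, the transient hypoxia onset

Direct effects: the transient hypoxia onset.
2 steps out: the progressive dehydration event, the acute edema.
3 steps out: the post-operative edema exacerbation, the localized hemorrhage episode.
4 steps out: the localized inflammation.
Not reachable from it: the acute hypotension.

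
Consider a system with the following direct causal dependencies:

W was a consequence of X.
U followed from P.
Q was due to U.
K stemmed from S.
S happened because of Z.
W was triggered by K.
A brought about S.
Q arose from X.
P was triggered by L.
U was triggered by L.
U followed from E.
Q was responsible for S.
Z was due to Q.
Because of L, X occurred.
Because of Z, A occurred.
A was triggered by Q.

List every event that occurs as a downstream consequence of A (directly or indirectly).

K, S, W

Direct effects: S.
2 steps out: K.
3 steps out: W.
Not reachable from it: L, X, P, U, Q, Z, E.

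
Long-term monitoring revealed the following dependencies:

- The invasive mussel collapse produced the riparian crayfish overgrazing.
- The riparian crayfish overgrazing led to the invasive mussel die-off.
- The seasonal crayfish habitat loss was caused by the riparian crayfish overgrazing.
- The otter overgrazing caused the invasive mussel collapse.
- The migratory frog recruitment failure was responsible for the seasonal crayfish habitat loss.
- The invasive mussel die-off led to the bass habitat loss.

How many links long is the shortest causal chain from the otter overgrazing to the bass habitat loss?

Shortest chain: the otter overgrazing → the invasive mussel collapse → the riparian crayfish overgrazing → the invasive mussel die-off → the bass habitat loss.

4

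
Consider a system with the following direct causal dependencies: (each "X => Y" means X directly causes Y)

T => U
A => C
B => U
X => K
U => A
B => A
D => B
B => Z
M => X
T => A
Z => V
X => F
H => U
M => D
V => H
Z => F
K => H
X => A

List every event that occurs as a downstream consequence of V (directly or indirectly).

Direct effects: H.
2 steps out: U.
3 steps out: A.
4 steps out: C.
Not reachable from it: M, X, D, B, K, Z, F, T.

A, C, H, U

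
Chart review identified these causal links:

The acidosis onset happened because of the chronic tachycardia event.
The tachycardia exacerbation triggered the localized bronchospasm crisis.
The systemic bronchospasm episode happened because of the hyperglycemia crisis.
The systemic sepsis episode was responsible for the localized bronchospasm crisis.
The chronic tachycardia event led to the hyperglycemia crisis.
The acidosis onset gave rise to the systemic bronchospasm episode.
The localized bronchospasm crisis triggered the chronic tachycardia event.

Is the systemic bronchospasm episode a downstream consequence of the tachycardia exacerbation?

Yes

There is a causal chain: the tachycardia exacerbation → the localized bronchospasm crisis → the chronic tachycardia event → the acidosis onset → the systemic bronchospasm episode.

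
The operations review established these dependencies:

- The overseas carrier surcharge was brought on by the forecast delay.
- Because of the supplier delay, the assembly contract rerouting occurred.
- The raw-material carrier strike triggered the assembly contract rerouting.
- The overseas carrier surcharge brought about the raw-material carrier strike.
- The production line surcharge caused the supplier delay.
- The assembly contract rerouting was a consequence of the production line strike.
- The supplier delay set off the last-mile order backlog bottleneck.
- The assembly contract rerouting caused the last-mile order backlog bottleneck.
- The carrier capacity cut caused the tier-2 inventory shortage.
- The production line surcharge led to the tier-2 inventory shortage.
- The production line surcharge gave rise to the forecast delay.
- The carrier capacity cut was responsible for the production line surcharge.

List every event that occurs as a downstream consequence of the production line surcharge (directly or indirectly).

the assembly contract rerouting, the forecast delay, the last-mile order backlog bottleneck, the overseas carrier surcharge, the raw-material carrier strike, the supplier delay, the tier-2 inventory shortage

Direct effects: the forecast delay, the supplier delay, the tier-2 inventory shortage.
2 steps out: the overseas carrier surcharge, the assembly contract rerouting, the last-mile order backlog bottleneck.
3 steps out: the raw-material carrier strike.
Not reachable from it: the carrier capacity cut, the production line strike.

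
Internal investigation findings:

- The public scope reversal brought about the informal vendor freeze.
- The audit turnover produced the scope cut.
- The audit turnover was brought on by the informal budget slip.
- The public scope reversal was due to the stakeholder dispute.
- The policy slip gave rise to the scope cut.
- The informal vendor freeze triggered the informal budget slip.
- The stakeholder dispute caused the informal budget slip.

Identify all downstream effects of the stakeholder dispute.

Direct effects: the public scope reversal, the informal budget slip.
2 steps out: the informal vendor freeze, the audit turnover.
3 steps out: the scope cut.
Not reachable from it: the policy slip.

the audit turnover, the informal budget slip, the informal vendor freeze, the public scope reversal, the scope cut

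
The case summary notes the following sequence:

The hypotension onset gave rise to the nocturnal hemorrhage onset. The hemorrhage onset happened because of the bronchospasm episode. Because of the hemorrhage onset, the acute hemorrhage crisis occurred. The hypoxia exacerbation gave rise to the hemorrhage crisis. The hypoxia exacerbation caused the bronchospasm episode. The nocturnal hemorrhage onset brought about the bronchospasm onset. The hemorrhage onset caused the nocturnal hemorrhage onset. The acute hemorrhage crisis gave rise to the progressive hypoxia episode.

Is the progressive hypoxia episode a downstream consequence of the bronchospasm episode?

Yes

There is a causal chain: the bronchospasm episode → the hemorrhage onset → the acute hemorrhage crisis → the progressive hypoxia episode.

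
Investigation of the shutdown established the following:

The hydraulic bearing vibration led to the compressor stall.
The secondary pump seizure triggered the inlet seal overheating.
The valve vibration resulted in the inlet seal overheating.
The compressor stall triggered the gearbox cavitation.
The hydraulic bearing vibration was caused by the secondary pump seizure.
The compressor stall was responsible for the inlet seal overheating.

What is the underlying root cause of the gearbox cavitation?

Tracing upstream from the gearbox cavitation: the gearbox cavitation ← the compressor stall ← the hydraulic bearing vibration ← the secondary pump seizure.
The secondary pump seizure has no stated cause, so it is the root.

the secondary pump seizure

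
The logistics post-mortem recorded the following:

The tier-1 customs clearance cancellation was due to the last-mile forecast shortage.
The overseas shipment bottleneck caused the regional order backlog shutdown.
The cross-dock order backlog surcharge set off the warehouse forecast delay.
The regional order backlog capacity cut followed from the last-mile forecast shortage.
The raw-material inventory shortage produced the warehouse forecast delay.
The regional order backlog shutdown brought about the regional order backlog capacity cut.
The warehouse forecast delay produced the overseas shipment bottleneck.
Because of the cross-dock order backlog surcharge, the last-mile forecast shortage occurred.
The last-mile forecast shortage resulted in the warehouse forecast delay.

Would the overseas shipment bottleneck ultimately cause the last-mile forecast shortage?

The overseas shipment bottleneck leads to the regional order backlog shutdown, the regional order backlog capacity cut; the last-mile forecast shortage is not among them.

No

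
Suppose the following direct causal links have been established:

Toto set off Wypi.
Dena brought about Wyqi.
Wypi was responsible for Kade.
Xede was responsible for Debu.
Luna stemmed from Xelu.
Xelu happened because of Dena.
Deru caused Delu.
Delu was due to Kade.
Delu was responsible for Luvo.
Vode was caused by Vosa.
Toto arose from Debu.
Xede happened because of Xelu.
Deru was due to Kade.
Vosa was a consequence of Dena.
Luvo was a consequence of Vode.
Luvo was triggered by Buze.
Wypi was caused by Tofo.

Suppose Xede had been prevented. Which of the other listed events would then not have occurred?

Downstream of Xede: Debu, Toto, Wypi, Kade, Deru, Delu, Luvo.
Of those, still caused via another path: Wypi, Kade, Deru, Delu, Luvo.
The remainder have no surviving cause.

Debu, Toto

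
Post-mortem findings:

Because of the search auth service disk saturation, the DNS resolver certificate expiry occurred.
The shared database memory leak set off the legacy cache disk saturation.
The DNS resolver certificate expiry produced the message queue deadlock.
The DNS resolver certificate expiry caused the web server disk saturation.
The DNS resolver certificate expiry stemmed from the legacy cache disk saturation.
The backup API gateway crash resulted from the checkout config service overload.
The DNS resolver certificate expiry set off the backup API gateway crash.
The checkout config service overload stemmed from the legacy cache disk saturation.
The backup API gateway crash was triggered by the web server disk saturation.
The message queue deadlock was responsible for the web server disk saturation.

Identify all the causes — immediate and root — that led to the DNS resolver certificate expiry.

Immediate causes of the DNS resolver certificate expiry: the legacy cache disk saturation, the search auth service disk saturation.
Further upstream: the shared database memory leak.

the legacy cache disk saturation, the search auth service disk saturation, the shared database memory leak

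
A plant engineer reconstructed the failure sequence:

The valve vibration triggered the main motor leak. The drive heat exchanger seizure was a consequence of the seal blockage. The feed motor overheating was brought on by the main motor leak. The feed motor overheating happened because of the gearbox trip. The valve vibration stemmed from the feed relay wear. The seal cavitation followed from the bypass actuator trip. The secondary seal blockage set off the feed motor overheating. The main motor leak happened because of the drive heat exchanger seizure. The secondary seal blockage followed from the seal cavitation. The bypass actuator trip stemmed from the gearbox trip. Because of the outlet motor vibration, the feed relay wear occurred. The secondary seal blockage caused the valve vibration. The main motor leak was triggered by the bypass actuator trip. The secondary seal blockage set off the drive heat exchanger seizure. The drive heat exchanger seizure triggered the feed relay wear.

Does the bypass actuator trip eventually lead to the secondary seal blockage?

Yes

There is a causal chain: the bypass actuator trip → the seal cavitation → the secondary seal blockage.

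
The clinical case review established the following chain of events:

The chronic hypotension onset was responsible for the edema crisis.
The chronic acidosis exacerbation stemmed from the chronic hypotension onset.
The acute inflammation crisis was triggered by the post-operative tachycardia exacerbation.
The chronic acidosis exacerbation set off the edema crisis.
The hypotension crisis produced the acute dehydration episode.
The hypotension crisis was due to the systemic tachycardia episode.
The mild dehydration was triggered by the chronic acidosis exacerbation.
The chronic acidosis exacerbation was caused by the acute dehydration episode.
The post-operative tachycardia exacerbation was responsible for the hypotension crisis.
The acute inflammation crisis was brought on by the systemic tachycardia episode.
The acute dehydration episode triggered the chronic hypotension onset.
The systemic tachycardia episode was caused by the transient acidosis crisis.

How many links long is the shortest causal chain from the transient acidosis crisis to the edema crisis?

5

Shortest chain: the transient acidosis crisis → the systemic tachycardia episode → the hypotension crisis → the acute dehydration episode → the chronic hypotension onset → the edema crisis.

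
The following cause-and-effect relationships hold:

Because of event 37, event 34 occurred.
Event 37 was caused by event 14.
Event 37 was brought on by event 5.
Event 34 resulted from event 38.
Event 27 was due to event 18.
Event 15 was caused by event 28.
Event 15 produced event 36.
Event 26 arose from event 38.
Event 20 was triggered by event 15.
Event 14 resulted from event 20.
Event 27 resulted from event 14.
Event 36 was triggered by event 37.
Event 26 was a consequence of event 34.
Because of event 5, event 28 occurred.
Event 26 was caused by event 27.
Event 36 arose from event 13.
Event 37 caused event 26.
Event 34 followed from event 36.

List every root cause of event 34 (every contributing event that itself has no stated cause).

Tracing upstream from event 34: event 34 ← event 37 ← event 5.
A separate upstream branch: event 34 ← event 36 ← event 13.
A separate upstream branch: event 34 ← event 38.
Each of those chain origins has no stated cause.

event 13, event 38, event 5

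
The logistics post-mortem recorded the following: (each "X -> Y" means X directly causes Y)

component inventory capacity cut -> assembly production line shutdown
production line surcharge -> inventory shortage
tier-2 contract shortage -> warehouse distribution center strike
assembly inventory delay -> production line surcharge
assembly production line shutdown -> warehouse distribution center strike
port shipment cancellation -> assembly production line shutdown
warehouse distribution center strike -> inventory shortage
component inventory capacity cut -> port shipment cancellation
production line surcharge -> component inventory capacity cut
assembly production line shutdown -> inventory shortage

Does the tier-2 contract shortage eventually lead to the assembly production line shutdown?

The tier-2 contract shortage leads to the warehouse distribution center strike, the inventory shortage; the assembly production line shutdown is not among them.

No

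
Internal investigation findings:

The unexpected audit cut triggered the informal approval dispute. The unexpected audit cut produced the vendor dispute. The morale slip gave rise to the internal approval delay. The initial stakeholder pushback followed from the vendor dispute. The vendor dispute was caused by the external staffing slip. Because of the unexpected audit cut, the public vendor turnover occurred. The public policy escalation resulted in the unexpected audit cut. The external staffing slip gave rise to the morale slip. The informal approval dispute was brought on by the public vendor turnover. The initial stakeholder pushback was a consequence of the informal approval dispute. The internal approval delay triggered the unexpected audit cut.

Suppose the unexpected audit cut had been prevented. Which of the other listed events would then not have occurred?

Downstream of the unexpected audit cut: the public vendor turnover, the informal approval dispute, the vendor dispute, the initial stakeholder pushback.
Of those, still caused via another path: the vendor dispute, the initial stakeholder pushback.
The remainder have no surviving cause.

the informal approval dispute, the public vendor turnover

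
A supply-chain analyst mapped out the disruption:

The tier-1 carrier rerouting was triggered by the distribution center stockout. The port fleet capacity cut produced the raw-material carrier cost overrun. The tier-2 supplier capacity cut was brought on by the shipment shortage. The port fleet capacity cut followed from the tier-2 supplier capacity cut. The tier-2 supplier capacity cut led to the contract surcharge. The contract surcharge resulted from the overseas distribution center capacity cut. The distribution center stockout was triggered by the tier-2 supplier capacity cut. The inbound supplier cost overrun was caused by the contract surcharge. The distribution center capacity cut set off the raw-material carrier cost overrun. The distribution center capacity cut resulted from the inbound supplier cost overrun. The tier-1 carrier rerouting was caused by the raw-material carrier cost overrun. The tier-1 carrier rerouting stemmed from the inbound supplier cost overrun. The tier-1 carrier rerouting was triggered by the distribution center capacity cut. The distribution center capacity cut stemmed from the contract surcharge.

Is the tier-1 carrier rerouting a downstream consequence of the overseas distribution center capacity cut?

There is a causal chain: the overseas distribution center capacity cut → the contract surcharge → the inbound supplier cost overrun → the tier-1 carrier rerouting.

Yes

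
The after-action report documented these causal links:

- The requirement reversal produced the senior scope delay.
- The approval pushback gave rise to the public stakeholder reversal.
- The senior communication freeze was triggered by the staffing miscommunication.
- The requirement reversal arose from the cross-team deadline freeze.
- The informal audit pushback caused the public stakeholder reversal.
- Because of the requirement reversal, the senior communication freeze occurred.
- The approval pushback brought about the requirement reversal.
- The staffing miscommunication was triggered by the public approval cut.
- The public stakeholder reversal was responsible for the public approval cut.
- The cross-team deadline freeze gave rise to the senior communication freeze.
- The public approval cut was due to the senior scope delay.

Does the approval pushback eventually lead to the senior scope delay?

Yes

There is a causal chain: the approval pushback → the requirement reversal → the senior scope delay.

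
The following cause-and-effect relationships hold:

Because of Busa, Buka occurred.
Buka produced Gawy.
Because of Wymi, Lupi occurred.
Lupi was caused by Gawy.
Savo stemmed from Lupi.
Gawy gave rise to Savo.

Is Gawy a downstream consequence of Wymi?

Wymi leads to Lupi, Savo; Gawy is not among them.

No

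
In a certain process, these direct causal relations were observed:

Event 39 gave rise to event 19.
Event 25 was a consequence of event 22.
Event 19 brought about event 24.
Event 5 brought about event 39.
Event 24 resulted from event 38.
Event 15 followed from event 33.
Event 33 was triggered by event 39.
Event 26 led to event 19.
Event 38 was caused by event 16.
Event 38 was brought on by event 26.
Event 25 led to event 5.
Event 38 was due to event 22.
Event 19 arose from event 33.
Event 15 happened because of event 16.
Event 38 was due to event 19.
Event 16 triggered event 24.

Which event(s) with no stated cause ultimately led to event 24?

event 16, event 22, event 26

Tracing upstream from event 24: event 24 ← event 38 ← event 22.
A separate upstream branch: event 24 ← event 19 ← event 26.
A separate upstream branch: event 24 ← event 16.
Each of those chain origins has no stated cause.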